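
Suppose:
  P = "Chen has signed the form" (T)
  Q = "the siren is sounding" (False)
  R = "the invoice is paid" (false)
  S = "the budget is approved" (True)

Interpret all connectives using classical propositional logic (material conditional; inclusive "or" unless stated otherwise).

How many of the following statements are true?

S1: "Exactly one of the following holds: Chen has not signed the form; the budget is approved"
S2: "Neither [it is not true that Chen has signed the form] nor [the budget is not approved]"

S1: In symbols: not P xor S

not P = not True = False
not P xor S = False xor True = True
So S1 is true.

S2: Formalization: not P nor not S

not P = not True = False
not S = not True = False
not P nor not S = False nor False = True
Thus S2 is true.

2 of the 2 statements are true.

2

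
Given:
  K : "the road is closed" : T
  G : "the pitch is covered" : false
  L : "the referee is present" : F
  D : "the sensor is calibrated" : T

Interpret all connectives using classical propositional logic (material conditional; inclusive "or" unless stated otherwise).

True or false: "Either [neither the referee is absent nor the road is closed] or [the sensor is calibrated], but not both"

True.

In symbols: (not L nor K) xor D

not L = not False = True
not L nor K = True nor True = False
(not L nor K) xor D = False xor True = True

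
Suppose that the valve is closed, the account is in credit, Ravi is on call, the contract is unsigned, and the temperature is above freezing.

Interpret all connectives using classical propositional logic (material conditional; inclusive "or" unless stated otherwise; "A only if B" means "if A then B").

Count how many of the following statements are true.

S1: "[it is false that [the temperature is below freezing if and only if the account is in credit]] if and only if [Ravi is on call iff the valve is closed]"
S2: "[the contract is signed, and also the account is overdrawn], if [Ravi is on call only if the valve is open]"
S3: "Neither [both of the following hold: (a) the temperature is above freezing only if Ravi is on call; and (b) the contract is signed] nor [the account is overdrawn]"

3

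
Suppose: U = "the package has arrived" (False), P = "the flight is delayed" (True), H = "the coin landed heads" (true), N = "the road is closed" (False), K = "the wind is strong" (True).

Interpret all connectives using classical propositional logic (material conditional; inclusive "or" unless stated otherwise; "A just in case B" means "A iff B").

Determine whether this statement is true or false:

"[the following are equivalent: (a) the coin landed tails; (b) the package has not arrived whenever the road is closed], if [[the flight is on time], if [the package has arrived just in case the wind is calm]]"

true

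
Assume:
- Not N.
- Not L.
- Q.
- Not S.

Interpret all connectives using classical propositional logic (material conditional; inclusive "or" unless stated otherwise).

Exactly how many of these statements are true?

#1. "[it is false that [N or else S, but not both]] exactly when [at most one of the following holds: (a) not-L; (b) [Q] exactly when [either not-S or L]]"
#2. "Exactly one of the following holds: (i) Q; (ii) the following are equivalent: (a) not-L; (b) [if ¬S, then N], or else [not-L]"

#1: This is not (N xor S) iff (not L nand (Q iff (not S or L))).

N xor S = False xor False = False
not (N xor S) = not False = True
not L = not False = True
not S = not False = True
not S or L = True or False = True
Q iff (not S or L) = True iff True = True
not L nand (Q iff (not S or L)) = True nand True = False
not (N xor S) iff (not L nand (Q iff (not S or L))) = True iff False = False
Thus #1 is false.

#2: Parsed as Q xor (not L iff ((not S -> N) or not L))

not L = not False = True
not S = not False = True
not S -> N = True -> False = False
not L = not False = True
(not S -> N) or not L = False or True = True
not L iff ((not S -> N) or not L) = True iff True = True
Q xor (not L iff ((not S -> N) or not L)) = True xor True = False
So #2 is false.

0 of the 2 statements are true (none).

0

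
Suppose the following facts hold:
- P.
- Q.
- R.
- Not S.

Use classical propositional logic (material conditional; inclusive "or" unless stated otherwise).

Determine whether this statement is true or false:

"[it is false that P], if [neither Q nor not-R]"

The statement is true.

In symbols: (Q nor not R) -> not P

not R = not True = False
Q nor not R = True nor False = False
not P = not True = False
(Q nor not R) -> not P = False -> False = True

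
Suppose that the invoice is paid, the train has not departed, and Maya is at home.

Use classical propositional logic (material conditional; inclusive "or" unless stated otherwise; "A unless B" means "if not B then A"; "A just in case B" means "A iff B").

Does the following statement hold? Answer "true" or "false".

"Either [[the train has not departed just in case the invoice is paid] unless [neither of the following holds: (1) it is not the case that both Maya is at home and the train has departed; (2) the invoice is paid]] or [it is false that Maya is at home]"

Let Q = "the train has departed" (F), P = "the invoice is paid" (T), R = "Maya is at home" (T).
In symbols: ((¬Q ↔ P) ∨ ((R ↑ Q) ↓ P)) ∨ ¬R

¬Q = ¬F = T
¬Q ↔ P = T ↔ T = T
R ↑ Q = T ↑ F = T
(R ↑ Q) ↓ P = T ↓ T = F
(¬Q ↔ P) ∨ ((R ↑ Q) ↓ P) = T ∨ F = T
¬R = ¬T = F
((¬Q ↔ P) ∨ ((R ↑ Q) ↓ P)) ∨ ¬R = T ∨ F = T

True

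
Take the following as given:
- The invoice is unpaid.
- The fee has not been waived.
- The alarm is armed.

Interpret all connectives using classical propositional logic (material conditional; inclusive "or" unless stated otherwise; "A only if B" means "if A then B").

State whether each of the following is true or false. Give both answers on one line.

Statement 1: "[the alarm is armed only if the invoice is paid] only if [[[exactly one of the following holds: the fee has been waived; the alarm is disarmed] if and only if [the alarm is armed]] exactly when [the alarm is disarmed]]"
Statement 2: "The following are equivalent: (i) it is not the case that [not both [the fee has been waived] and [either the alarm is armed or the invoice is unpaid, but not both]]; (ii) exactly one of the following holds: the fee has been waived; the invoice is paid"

Statement 1 True, Statement 2 True

Let R = "the alarm is armed" (True), P = "the invoice is paid" (False), Q = "the fee has been waived" (False).

Statement 1: This is (R -> P) -> (((Q xor not R) iff R) iff not R).

R -> P = True -> False = False
not R = not True = False
Q xor not R = False xor False = False
(Q xor not R) iff R = False iff True = False
not R = not True = False
((Q xor not R) iff R) iff not R = False iff False = True
(R -> P) -> (((Q xor not R) iff R) iff not R) = False -> True = True
So Statement 1 is true.

Statement 2: Parsed as not (Q nand (R xor not P)) iff (Q xor P)

not P = not False = True
R xor not P = True xor True = False
Q nand (R xor not P) = False nand False = True
not (Q nand (R xor not P)) = not True = False
Q xor P = False xor False = False
not (Q nand (R xor not P)) iff (Q xor P) = False iff False = True
So Statement 2 is true.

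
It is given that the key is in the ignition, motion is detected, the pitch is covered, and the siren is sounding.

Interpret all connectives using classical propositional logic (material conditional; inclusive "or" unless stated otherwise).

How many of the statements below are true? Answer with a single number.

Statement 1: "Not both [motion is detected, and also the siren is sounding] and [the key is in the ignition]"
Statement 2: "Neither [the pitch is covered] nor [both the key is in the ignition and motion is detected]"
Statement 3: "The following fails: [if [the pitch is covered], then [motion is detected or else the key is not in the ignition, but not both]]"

Let Q = "motion is detected" (T), G = "the siren is sounding" (T), H = "the key is in the ignition" (T), K = "the pitch is covered" (T).

Statement 1: In symbols: (Q & G) nand H

Q & G = T & T = T
(Q & G) nand H = T nand T = F
Hence Statement 1 is false.

Statement 2: In symbols: K nor (H & Q)

H & Q = T & T = T
K nor (H & Q) = T nor T = F
So Statement 2 is false.

Statement 3: Formalization: ~(K -> (Q xor ~H))

~H = ~T = F
Q xor ~H = T xor F = T
K -> (Q xor ~H) = T -> T = T
~(K -> (Q xor ~H)) = ~T = F
Thus Statement 3 is false.

Count: 0.

0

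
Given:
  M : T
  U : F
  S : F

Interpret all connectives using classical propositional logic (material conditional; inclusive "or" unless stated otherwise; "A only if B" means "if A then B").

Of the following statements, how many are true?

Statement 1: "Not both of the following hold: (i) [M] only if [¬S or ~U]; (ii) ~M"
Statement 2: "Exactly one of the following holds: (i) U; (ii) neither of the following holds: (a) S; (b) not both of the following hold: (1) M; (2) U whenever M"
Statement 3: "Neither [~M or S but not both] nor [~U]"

1

Statement 1: Formalization: (M -> (not S or not U)) nand not M

not S = not False = True
not U = not False = True
not S or not U = True or True = True
M -> (not S or not U) = True -> True = True
not M = not True = False
(M -> (not S or not U)) nand not M = True nand False = True
So Statement 1 is true.

Statement 2: This is U xor (S nor (M nand (M -> U))).

M -> U = True -> False = False
M nand (M -> U) = True nand False = True
S nor (M nand (M -> U)) = False nor True = False
U xor (S nor (M nand (M -> U))) = False xor False = False
Hence Statement 2 is false.

Statement 3: Formalization: (not M xor S) nor not U

not M = not True = False
not M xor S = False xor False = False
not U = not False = True
(not M xor S) nor not U = False nor True = False
So Statement 3 is false.

1 of the 3 statements is true.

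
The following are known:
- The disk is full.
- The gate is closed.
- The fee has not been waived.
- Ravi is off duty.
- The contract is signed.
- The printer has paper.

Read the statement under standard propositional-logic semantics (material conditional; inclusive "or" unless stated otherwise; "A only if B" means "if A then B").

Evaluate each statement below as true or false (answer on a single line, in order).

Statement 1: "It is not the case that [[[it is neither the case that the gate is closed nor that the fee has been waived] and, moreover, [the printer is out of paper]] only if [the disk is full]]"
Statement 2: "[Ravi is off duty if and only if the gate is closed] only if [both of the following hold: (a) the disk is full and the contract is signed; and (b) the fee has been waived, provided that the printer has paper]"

Let M = "the gate is open" (False), U = "the fee has been waived" (False), K = "the printer has paper" (True), V = "the disk is full" (True), N = "Ravi is on call" (False), Q = "the contract is signed" (True).

Statement 1: In symbols: not (((not M nor U) and not K) -> V)

not M = not False = True
not M nor U = True nor False = False
not K = not True = False
(not M nor U) and not K = False and False = False
((not M nor U) and not K) -> V = False -> True = True
not (((not M nor U) and not K) -> V) = not True = False
Hence Statement 1 is false.

Statement 2: Formalization: (not N iff not M) -> ((V and Q) and (K -> U))

not N = not False = True
not M = not False = True
not N iff not M = True iff True = True
V and Q = True and True = True
K -> U = True -> False = False
(V and Q) and (K -> U) = True and False = False
(not N iff not M) -> ((V and Q) and (K -> U)) = True -> False = False
Hence Statement 2 is false.

Statement 1 False, Statement 2 False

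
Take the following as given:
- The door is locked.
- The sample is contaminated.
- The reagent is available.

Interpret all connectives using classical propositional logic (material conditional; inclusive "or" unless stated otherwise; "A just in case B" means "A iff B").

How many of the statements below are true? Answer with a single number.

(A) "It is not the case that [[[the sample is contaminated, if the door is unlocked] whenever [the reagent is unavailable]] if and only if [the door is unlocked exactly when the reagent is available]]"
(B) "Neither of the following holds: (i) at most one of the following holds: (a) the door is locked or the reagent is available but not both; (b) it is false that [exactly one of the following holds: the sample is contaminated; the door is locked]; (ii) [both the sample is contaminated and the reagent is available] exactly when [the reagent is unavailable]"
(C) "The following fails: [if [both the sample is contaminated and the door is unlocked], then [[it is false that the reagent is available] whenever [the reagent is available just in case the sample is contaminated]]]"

Let R = "the reagent is available" (T), P = "the door is locked" (T), Q = "the sample is contaminated" (T).

(A): Formalization: ~((~R -> (~P -> Q)) <-> (~P <-> R))

~R = ~T = F
~P = ~T = F
~P -> Q = F -> T = T
~R -> (~P -> Q) = F -> T = T
~P = ~T = F
~P <-> R = F <-> T = F
(~R -> (~P -> Q)) <-> (~P <-> R) = T <-> F = F
~((~R -> (~P -> Q)) <-> (~P <-> R)) = ~F = T
Thus (A) is true.

(B): In symbols: ((P xor R) nand ~(Q xor P)) nor ((Q & R) <-> ~R)

P xor R = T xor T = F
Q xor P = T xor T = F
~(Q xor P) = ~F = T
(P xor R) nand ~(Q xor P) = F nand T = T
Q & R = T & T = T
~R = ~T = F
(Q & R) <-> ~R = T <-> F = F
((P xor R) nand ~(Q xor P)) nor ((Q & R) <-> ~R) = T nor F = F
So (B) is false.

(C): In symbols: ~((Q & ~P) -> ((R <-> Q) -> ~R))

~P = ~T = F
Q & ~P = T & F = F
R <-> Q = T <-> T = T
~R = ~T = F
(R <-> Q) -> ~R = T -> F = F
(Q & ~P) -> ((R <-> Q) -> ~R) = F -> F = T
~((Q & ~P) -> ((R <-> Q) -> ~R)) = ~T = F
Hence (C) is false.

Count: 1.

1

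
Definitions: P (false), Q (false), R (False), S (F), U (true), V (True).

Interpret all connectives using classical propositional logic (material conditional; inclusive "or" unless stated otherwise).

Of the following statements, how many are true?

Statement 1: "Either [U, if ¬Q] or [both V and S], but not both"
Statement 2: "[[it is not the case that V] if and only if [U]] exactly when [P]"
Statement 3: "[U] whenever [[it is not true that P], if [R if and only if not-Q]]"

3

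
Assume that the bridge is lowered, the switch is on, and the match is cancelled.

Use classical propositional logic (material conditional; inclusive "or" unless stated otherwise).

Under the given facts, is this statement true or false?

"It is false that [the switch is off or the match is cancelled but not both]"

Let U = "the switch is on" (T), Q = "the match is cancelled" (T).
Parsed as ¬(¬U ⊕ Q)

¬U = ¬T = F
¬U ⊕ Q = F ⊕ T = T
¬(¬U ⊕ Q) = ¬T = F

false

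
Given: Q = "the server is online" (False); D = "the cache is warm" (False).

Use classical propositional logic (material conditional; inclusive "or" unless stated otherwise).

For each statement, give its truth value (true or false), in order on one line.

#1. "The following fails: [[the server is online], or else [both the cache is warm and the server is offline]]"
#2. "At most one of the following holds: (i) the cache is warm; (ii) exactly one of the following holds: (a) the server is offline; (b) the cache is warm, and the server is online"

#1 True, #2 True

#1: In symbols: ~(Q | (D & ~Q))

~Q = ~F = T
D & ~Q = F & T = F
Q | (D & ~Q) = F | F = F
~(Q | (D & ~Q)) = ~F = T
Hence #1 is true.

#2: In symbols: D nand (~Q xor (D & Q))

~Q = ~F = T
D & Q = F & F = F
~Q xor (D & Q) = T xor F = T
D nand (~Q xor (D & Q)) = F nand T = T
Hence #2 is true.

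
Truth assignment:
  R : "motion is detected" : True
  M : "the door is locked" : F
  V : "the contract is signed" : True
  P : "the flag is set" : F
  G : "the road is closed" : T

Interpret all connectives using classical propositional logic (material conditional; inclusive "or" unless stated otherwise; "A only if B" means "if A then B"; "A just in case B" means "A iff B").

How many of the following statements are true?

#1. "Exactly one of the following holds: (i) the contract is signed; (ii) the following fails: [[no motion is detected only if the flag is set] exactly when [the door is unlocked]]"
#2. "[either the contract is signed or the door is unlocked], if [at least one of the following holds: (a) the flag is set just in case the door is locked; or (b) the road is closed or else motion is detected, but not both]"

2

#1: This is V xor ~((~R -> P) <-> ~M).

~R = ~T = F
~R -> P = F -> F = T
~M = ~F = T
(~R -> P) <-> ~M = T <-> T = T
~((~R -> P) <-> ~M) = ~T = F
V xor ~((~R -> P) <-> ~M) = T xor F = T
Thus #1 is true.

#2: This is ((P <-> M) | (G xor R)) -> (V | ~M).

P <-> M = F <-> F = T
G xor R = T xor T = F
(P <-> M) | (G xor R) = T | F = T
~M = ~F = T
V | ~M = T | T = T
((P <-> M) | (G xor R)) -> (V | ~M) = T -> T = T
Thus #2 is true.

2 of the 2 statements are true.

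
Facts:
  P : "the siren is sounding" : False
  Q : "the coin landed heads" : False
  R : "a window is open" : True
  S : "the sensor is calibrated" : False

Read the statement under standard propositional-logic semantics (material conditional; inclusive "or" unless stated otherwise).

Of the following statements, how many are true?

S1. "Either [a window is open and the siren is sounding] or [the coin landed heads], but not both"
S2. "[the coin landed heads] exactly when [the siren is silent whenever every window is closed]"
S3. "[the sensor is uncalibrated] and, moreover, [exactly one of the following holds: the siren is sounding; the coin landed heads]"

0

S1: Parsed as (R & P) xor Q

R & P = T & F = F
(R & P) xor Q = F xor F = F
So S1 is false.

S2: Parsed as Q <-> (~R -> ~P)

~R = ~T = F
~P = ~F = T
~R -> ~P = F -> T = T
Q <-> (~R -> ~P) = F <-> T = F
Hence S2 is false.

S3: This is ~S & (P xor Q).

~S = ~F = T
P xor Q = F xor F = F
~S & (P xor Q) = T & F = F
Hence S3 is false.

Count: 0.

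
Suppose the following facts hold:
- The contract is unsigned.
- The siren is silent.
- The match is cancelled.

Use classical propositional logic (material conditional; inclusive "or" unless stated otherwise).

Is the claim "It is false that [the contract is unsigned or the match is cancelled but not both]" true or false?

Let P = "the contract is signed" (False), R = "the match is cancelled" (True).
This is not (not P xor R).

not P = not False = True
not P xor R = True xor True = False
not (not P xor R) = not False = True

True.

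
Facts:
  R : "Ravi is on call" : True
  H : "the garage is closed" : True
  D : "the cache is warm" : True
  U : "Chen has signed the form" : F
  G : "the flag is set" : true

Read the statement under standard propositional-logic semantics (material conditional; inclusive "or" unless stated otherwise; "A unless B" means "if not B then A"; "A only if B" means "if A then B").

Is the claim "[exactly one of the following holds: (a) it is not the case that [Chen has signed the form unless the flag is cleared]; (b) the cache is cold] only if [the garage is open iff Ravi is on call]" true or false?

Values: U=False, G=True, D=True, H=True, R=True.
Parsed as (not (U or not G) xor not D) -> (not H iff R)

not G = not True = False
U or not G = False or False = False
not (U or not G) = not False = True
not D = not True = False
not (U or not G) xor not D = True xor False = True
not H = not True = False
not H iff R = False iff True = False
(not (U or not G) xor not D) -> (not H iff R) = True -> False = False

False.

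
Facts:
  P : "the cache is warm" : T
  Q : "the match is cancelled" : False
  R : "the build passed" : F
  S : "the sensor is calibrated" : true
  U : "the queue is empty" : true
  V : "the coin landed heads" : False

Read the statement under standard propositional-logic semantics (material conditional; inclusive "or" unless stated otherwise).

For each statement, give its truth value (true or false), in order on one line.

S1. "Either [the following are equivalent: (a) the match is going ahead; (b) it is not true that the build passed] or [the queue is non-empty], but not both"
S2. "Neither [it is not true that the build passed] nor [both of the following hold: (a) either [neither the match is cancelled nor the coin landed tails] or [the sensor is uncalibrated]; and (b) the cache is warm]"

S1: This is (not Q iff not R) xor not U.

not Q = not False = True
not R = not False = True
not Q iff not R = True iff True = True
not U = not True = False
(not Q iff not R) xor not U = True xor False = True
Thus S1 is true.

S2: Parsed as not R nor (((Q nor not V) or not S) and P)

not R = not False = True
not V = not False = True
Q nor not V = False nor True = False
not S = not True = False
(Q nor not V) or not S = False or False = False
((Q nor not V) or not S) and P = False and True = False
not R nor (((Q nor not V) or not S) and P) = True nor False = False
Hence S2 is false.

S1 True, S2 False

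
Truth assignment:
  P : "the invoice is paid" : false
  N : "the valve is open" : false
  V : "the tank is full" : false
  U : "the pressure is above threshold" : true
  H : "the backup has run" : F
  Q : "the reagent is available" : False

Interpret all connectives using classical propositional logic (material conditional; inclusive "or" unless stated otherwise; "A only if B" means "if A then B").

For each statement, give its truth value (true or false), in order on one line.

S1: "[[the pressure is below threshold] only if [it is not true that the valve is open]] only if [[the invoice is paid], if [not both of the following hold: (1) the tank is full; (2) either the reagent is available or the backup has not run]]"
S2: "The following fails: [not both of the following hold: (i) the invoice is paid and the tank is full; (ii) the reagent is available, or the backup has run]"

S1: In symbols: (~U -> ~N) -> ((V nand (Q | ~H)) -> P)

~U = ~T = F
~N = ~F = T
~U -> ~N = F -> T = T
~H = ~F = T
Q | ~H = F | T = T
V nand (Q | ~H) = F nand T = T
(V nand (Q | ~H)) -> P = T -> F = F
(~U -> ~N) -> ((V nand (Q | ~H)) -> P) = T -> F = F
Hence S1 is false.

S2: Formalization: ~((P & V) nand (Q | H))

P & V = F & F = F
Q | H = F | F = F
(P & V) nand (Q | H) = F nand F = T
~((P & V) nand (Q | H)) = ~T = F
So S2 is false.

S1 false; S2 false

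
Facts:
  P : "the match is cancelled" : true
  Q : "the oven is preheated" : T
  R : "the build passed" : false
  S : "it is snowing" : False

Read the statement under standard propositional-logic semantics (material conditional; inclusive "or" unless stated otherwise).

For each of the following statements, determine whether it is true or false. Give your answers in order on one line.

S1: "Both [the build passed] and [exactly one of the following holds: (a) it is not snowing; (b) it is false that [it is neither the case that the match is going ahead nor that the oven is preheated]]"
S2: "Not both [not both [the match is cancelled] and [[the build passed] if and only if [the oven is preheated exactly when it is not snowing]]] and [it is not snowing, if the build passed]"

S1: This is R and (not S xor not (not P nor Q)).

not S = not False = True
not P = not True = False
not P nor Q = False nor True = False
not (not P nor Q) = not False = True
not S xor not (not P nor Q) = True xor True = False
R and (not S xor not (not P nor Q)) = False and False = False
Hence S1 is false.

S2: Formalization: (P nand (R iff (Q iff not S))) nand (R -> not S)

not S = not False = True
Q iff not S = True iff True = True
R iff (Q iff not S) = False iff True = False
P nand (R iff (Q iff not S)) = True nand False = True
not S = not False = True
R -> not S = False -> True = True
(P nand (R iff (Q iff not S))) nand (R -> not S) = True nand True = False
Hence S2 is false.

S1 False, S2 False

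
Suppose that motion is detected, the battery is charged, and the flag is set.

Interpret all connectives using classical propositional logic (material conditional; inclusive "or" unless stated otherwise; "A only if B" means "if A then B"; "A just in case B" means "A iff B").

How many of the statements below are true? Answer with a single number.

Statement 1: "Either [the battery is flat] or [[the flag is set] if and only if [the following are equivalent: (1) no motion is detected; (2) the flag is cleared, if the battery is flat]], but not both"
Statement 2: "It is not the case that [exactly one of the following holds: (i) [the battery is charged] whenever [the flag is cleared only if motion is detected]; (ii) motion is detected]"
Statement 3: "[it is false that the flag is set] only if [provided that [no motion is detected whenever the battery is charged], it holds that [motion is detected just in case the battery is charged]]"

2

Let K = "the battery is charged" (T), N = "the flag is set" (T), R = "motion is detected" (T).

Statement 1: Parsed as ~K xor (N <-> (~R <-> (~K -> ~N)))

~K = ~T = F
~R = ~T = F
~K = ~T = F
~N = ~T = F
~K -> ~N = F -> F = T
~R <-> (~K -> ~N) = F <-> T = F
N <-> (~R <-> (~K -> ~N)) = T <-> F = F
~K xor (N <-> (~R <-> (~K -> ~N))) = F xor F = F
Thus Statement 1 is false.

Statement 2: This is ~(((~N -> R) -> K) xor R).

~N = ~T = F
~N -> R = F -> T = T
(~N -> R) -> K = T -> T = T
((~N -> R) -> K) xor R = T xor T = F
~(((~N -> R) -> K) xor R) = ~F = T
Hence Statement 2 is true.

Statement 3: Formalization: ~N -> ((K -> ~R) -> (R <-> K))

~N = ~T = F
~R = ~T = F
K -> ~R = T -> F = F
R <-> K = T <-> T = T
(K -> ~R) -> (R <-> K) = F -> T = T
~N -> ((K -> ~R) -> (R <-> K)) = F -> T = T
Hence Statement 3 is true.

True statements: 2 (Statement 2, Statement 3).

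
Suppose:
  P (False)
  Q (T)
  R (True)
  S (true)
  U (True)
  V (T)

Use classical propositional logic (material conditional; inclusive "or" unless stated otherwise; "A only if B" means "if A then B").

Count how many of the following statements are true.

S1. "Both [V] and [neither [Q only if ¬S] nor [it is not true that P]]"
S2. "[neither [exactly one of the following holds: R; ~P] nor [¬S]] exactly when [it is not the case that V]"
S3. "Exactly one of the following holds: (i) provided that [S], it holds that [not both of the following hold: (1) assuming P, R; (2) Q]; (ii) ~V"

0

S1: In symbols: V and ((Q -> not S) nor not P)

not S = not True = False
Q -> not S = True -> False = False
not P = not False = True
(Q -> not S) nor not P = False nor True = False
V and ((Q -> not S) nor not P) = True and False = False
Hence S1 is false.

S2: Formalization: ((R xor not P) nor not S) iff not V

not P = not False = True
R xor not P = True xor True = False
not S = not True = False
(R xor not P) nor not S = False nor False = True
not V = not True = False
((R xor not P) nor not S) iff not V = True iff False = False
Thus S2 is false.

S3: In symbols: (S -> ((P -> R) nand Q)) xor not V

P -> R = False -> True = True
(P -> R) nand Q = True nand True = False
S -> ((P -> R) nand Q) = True -> False = False
not V = not True = False
(S -> ((P -> R) nand Q)) xor not V = False xor False = False
Hence S3 is false.

0 of the 3 statements are true (none).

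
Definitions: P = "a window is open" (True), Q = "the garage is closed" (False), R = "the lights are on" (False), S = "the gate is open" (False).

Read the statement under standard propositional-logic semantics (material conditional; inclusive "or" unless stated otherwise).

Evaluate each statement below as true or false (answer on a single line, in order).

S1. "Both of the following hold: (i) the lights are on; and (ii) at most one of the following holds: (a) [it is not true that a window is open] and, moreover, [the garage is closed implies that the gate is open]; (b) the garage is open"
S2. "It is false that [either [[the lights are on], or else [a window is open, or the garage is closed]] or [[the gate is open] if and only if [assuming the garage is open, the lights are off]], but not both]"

S1 False, S2 False

S1: Formalization: R ∧ ((¬P ∧ (Q → S)) ↑ ¬Q)

¬P = ¬T = F
Q → S = F → F = T
¬P ∧ (Q → S) = F ∧ T = F
¬Q = ¬F = T
(¬P ∧ (Q → S)) ↑ ¬Q = F ↑ T = T
R ∧ ((¬P ∧ (Q → S)) ↑ ¬Q) = F ∧ T = F
Thus S1 is false.

S2: This is ¬((R ∨ (P ∨ Q)) ⊕ (S ↔ (¬Q → ¬R))).

P ∨ Q = T ∨ F = T
R ∨ (P ∨ Q) = F ∨ T = T
¬Q = ¬F = T
¬R = ¬F = T
¬Q → ¬R = T → T = T
S ↔ (¬Q → ¬R) = F ↔ T = F
(R ∨ (P ∨ Q)) ⊕ (S ↔ (¬Q → ¬R)) = T ⊕ F = T
¬((R ∨ (P ∨ Q)) ⊕ (S ↔ (¬Q → ¬R))) = ¬T = F
So S2 is false.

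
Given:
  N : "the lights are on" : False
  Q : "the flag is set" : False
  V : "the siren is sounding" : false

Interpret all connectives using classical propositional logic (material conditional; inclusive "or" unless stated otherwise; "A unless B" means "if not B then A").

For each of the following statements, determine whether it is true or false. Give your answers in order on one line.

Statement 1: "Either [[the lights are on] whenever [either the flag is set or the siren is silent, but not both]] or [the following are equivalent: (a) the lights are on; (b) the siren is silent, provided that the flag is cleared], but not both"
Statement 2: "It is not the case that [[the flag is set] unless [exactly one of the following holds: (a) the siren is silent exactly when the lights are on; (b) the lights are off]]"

Statement 1: Formalization: ((Q xor ~V) -> N) xor (N <-> (~Q -> ~V))

~V = ~F = T
Q xor ~V = F xor T = T
(Q xor ~V) -> N = T -> F = F
~Q = ~F = T
~V = ~F = T
~Q -> ~V = T -> T = T
N <-> (~Q -> ~V) = F <-> T = F
((Q xor ~V) -> N) xor (N <-> (~Q -> ~V)) = F xor F = F
Thus Statement 1 is false.

Statement 2: Formalization: ~(Q | ((~V <-> N) xor ~N))

~V = ~F = T
~V <-> N = T <-> F = F
~N = ~F = T
(~V <-> N) xor ~N = F xor T = T
Q | ((~V <-> N) xor ~N) = F | T = T
~(Q | ((~V <-> N) xor ~N)) = ~T = F
Thus Statement 2 is false.

Statement 1 false; Statement 2 false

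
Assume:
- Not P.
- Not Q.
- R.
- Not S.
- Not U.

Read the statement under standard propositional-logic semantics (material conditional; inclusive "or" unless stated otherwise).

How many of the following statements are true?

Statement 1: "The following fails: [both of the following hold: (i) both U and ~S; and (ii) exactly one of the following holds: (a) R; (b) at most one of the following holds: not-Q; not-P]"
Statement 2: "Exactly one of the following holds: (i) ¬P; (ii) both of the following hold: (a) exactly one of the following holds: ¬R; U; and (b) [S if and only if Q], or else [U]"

2

Statement 1: In symbols: not ((U and not S) and (R xor (not Q nand not P)))

not S = not False = True
U and not S = False and True = False
not Q = not False = True
not P = not False = True
not Q nand not P = True nand True = False
R xor (not Q nand not P) = True xor False = True
(U and not S) and (R xor (not Q nand not P)) = False and True = False
not ((U and not S) and (R xor (not Q nand not P))) = not False = True
Hence Statement 1 is true.

Statement 2: Formalization: not P xor ((not R xor U) and ((S iff Q) or U))

not P = not False = True
not R = not True = False
not R xor U = False xor False = False
S iff Q = False iff False = True
(S iff Q) or U = True or False = True
(not R xor U) and ((S iff Q) or U) = False and True = False
not P xor ((not R xor U) and ((S iff Q) or U)) = True xor False = True
Thus Statement 2 is true.

True statements: 2.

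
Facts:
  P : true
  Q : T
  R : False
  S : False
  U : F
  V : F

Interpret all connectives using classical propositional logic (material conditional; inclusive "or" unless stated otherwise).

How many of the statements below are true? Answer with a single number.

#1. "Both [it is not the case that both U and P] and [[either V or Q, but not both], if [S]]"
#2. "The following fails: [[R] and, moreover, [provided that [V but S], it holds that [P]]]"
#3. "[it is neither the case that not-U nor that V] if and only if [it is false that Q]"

#1: Formalization: (U ↑ P) ∧ (S → (V ⊕ Q))

U ↑ P = F ↑ T = T
V ⊕ Q = F ⊕ T = T
S → (V ⊕ Q) = F → T = T
(U ↑ P) ∧ (S → (V ⊕ Q)) = T ∧ T = T
Thus #1 is true.

#2: In symbols: ¬(R ∧ ((V ∧ S) → P))

V ∧ S = F ∧ F = F
(V ∧ S) → P = F → T = T
R ∧ ((V ∧ S) → P) = F ∧ T = F
¬(R ∧ ((V ∧ S) → P)) = ¬F = T
Thus #2 is true.

#3: Parsed as (¬U ↓ V) ↔ ¬Q

¬U = ¬F = T
¬U ↓ V = T ↓ F = F
¬Q = ¬T = F
(¬U ↓ V) ↔ ¬Q = F ↔ F = T
Hence #3 is true.

3 of the 3 statements are true (#1, #2, #3).

3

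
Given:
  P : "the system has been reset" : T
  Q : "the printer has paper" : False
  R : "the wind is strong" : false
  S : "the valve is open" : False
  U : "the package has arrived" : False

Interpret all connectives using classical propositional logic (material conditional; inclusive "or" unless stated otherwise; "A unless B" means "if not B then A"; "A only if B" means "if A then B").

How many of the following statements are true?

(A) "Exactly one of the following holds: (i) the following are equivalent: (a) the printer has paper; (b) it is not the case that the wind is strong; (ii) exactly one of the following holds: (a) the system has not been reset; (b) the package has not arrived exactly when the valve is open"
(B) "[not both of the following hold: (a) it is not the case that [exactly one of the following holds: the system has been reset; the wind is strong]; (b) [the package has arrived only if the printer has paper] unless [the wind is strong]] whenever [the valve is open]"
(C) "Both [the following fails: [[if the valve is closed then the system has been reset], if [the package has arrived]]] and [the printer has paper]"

1

(A): This is (Q <-> ~R) xor (~P xor (~U <-> S)).

~R = ~F = T
Q <-> ~R = F <-> T = F
~P = ~T = F
~U = ~F = T
~U <-> S = T <-> F = F
~P xor (~U <-> S) = F xor F = F
(Q <-> ~R) xor (~P xor (~U <-> S)) = F xor F = F
So (A) is false.

(B): Parsed as S -> (~(P xor R) nand ((U -> Q) | R))

P xor R = T xor F = T
~(P xor R) = ~T = F
U -> Q = F -> F = T
(U -> Q) | R = T | F = T
~(P xor R) nand ((U -> Q) | R) = F nand T = T
S -> (~(P xor R) nand ((U -> Q) | R)) = F -> T = T
Thus (B) is true.

(C): Parsed as ~(U -> (~S -> P)) & Q

~S = ~F = T
~S -> P = T -> T = T
U -> (~S -> P) = F -> T = T
~(U -> (~S -> P)) = ~T = F
~(U -> (~S -> P)) & Q = F & F = F
So (C) is false.

Count: 1.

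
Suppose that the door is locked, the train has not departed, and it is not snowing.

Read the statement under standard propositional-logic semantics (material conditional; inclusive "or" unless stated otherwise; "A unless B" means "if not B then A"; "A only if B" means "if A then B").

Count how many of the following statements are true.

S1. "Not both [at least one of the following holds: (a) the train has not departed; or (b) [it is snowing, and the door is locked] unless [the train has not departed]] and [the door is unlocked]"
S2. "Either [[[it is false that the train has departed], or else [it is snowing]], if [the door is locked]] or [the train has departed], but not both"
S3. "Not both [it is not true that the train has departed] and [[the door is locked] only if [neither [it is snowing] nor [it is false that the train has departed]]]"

3

Let D = "the train has departed" (False), S = "it is snowing" (False), Q = "the door is locked" (True).

S1: Formalization: (not D or ((S and Q) or not D)) nand not Q

not D = not False = True
S and Q = False and True = False
not D = not False = True
(S and Q) or not D = False or True = True
not D or ((S and Q) or not D) = True or True = True
not Q = not True = False
(not D or ((S and Q) or not D)) nand not Q = True nand False = True
So S1 is true.

S2: Formalization: (Q -> (not D or S)) xor D

not D = not False = True
not D or S = True or False = True
Q -> (not D or S) = True -> True = True
(Q -> (not D or S)) xor D = True xor False = True
So S2 is true.

S3: Formalization: not D nand (Q -> (S nor not D))

not D = not False = True
not D = not False = True
S nor not D = False nor True = False
Q -> (S nor not D) = True -> False = False
not D nand (Q -> (S nor not D)) = True nand False = True
Hence S3 is true.

True statements: 3 (S1, S2, S3).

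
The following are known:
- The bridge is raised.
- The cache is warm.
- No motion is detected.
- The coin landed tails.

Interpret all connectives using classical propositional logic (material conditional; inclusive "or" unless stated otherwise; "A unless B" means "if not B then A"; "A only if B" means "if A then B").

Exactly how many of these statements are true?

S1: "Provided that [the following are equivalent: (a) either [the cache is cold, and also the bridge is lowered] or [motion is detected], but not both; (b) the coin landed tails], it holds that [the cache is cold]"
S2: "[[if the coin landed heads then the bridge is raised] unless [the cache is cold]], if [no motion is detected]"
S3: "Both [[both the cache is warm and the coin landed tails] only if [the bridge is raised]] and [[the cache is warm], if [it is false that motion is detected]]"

3

Let Q = "the cache is warm" (T), P = "the bridge is raised" (T), R = "motion is detected" (F), S = "the coin landed heads" (F).

S1: This is (((¬Q ∧ ¬P) ⊕ R) ↔ ¬S) → ¬Q.

¬Q = ¬T = F
¬P = ¬T = F
¬Q ∧ ¬P = F ∧ F = F
(¬Q ∧ ¬P) ⊕ R = F ⊕ F = F
¬S = ¬F = T
((¬Q ∧ ¬P) ⊕ R) ↔ ¬S = F ↔ T = F
¬Q = ¬T = F
(((¬Q ∧ ¬P) ⊕ R) ↔ ¬S) → ¬Q = F → F = T
Hence S1 is true.

S2: Parsed as ¬R → ((S → P) ∨ ¬Q)

¬R = ¬F = T
S → P = F → T = T
¬Q = ¬T = F
(S → P) ∨ ¬Q = T ∨ F = T
¬R → ((S → P) ∨ ¬Q) = T → T = T
So S2 is true.

S3: Parsed as ((Q ∧ ¬S) → P) ∧ (¬R → Q)

¬S = ¬F = T
Q ∧ ¬S = T ∧ T = T
(Q ∧ ¬S) → P = T → T = T
¬R = ¬F = T
¬R → Q = T → T = T
((Q ∧ ¬S) → P) ∧ (¬R → Q) = T ∧ T = T
Thus S3 is true.

True statements: 3.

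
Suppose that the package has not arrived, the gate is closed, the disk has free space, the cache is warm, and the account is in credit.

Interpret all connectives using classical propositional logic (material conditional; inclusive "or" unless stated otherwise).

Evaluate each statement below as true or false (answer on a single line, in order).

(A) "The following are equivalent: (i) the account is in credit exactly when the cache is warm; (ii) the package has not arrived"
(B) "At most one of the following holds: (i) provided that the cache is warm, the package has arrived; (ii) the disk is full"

(A) true; (B) true

Let U = "the account is overdrawn" (False), S = "the cache is warm" (True), P = "the package has arrived" (False), R = "the disk is full" (False).

(A): Formalization: (not U iff S) iff not P

not U = not False = True
not U iff S = True iff True = True
not P = not False = True
(not U iff S) iff not P = True iff True = True
So (A) is true.

(B): Parsed as (S -> P) nand R

S -> P = True -> False = False
(S -> P) nand R = False nand False = True
Thus (B) is true.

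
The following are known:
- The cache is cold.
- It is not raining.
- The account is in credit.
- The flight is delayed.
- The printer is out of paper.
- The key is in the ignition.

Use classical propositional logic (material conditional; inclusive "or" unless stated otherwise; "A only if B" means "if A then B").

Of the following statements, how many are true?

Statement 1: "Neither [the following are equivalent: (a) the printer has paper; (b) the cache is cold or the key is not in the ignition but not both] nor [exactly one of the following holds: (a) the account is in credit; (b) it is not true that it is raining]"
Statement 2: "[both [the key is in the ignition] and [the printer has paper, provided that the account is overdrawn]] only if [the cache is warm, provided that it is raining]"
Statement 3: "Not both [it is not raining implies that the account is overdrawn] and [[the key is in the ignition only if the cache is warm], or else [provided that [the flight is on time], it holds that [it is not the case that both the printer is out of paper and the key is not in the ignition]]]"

Let U = "the printer has paper" (False), P = "the cache is warm" (False), V = "the key is in the ignition" (True), R = "the account is overdrawn" (False), Q = "it is raining" (False), S = "the flight is delayed" (True).

Statement 1: In symbols: (U iff (not P xor not V)) nor (not R xor not Q)

not P = not False = True
not V = not True = False
not P xor not V = True xor False = True
U iff (not P xor not V) = False iff True = False
not R = not False = True
not Q = not False = True
not R xor not Q = True xor True = False
(U iff (not P xor not V)) nor (not R xor not Q) = False nor False = True
Thus Statement 1 is true.

Statement 2: Parsed as (V and (R -> U)) -> (Q -> P)

R -> U = False -> False = True
V and (R -> U) = True and True = True
Q -> P = False -> False = True
(V and (R -> U)) -> (Q -> P) = True -> True = True
So Statement 2 is true.

Statement 3: Formalization: (not Q -> R) nand ((V -> P) or (not S -> (not U nand not V)))

not Q = not False = True
not Q -> R = True -> False = False
V -> P = True -> False = False
not S = not True = False
not U = not False = True
not V = not True = False
not U nand not V = True nand False = True
not S -> (not U nand not V) = False -> True = True
(V -> P) or (not S -> (not U nand not V)) = False or True = True
(not Q -> R) nand ((V -> P) or (not S -> (not U nand not V))) = False nand True = True
Hence Statement 3 is true.

Count: 3.

3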